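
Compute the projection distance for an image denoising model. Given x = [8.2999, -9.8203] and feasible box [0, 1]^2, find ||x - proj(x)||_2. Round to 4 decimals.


Project each component onto [0, 1].
clip(8.2999) = 1.0, clip(-9.8203) = 0.0
Projection = [1.0, 0.0]
Squared diffs: [53.2885, 96.4383]
Distance = sqrt(149.7268) = 12.2363


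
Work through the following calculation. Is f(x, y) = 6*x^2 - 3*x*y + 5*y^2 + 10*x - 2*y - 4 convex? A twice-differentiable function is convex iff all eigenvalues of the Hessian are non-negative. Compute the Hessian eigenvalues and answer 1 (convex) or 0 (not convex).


The Hessian of f(x,y) = 6*x^2 - 3*x*y + 5*y^2 + 10*x - 2*y - 4 is:
H = [[12, -3], [-3, 10]]
Trace = 12 + 10 = 22
Determinant = 12*10 - (-3)^2 = 111
Discriminant = (22)^2 - 4*111 = 40.0
Eigenvalues: lambda_1 = 7.8377, lambda_2 = 14.1623
The function is convex.

1


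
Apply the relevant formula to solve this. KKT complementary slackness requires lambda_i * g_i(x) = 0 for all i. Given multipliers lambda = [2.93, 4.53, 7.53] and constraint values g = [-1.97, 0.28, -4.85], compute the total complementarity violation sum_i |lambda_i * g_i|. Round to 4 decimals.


KKT complementary slackness check:
lambda_1 * g_1 = 2.93 * -1.97 = -5.7721
lambda_2 * g_2 = 4.53 * 0.28 = 1.2684
lambda_3 * g_3 = 7.53 * -4.85 = -36.5205
Total violation = 5.7721 + 1.2684 + 36.5205 = 43.561


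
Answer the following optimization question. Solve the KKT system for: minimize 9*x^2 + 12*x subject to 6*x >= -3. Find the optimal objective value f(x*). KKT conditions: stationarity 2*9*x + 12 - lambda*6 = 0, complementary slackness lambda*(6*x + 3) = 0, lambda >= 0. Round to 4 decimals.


Step 1: Try lambda = 0 (constraint inactive).
x_unc = -12/(2*9) = -0.6667
Check: 6*-0.6667 = -4.0002 < -3 -- violated!
Step 2: Constraint must be active: 6*x = -3
x* = -3/6 = -0.5
lambda = (2*9*(-0.5) + 12)/6 = 0.5
Step 3: Compute optimal value.
f(x*) = 9*(-0.5)^2 + 12*(-0.5) = -3.75


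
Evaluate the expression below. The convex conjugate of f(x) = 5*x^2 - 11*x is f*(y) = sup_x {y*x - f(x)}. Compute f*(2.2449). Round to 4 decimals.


f*(y) = sup_x {y*x - a*x^2 - b*x} = sup_x {(y-b)*x - a*x^2}
FOC: (y - b) - 2a*x = 0 => x* = (y - b)/(2a)
x* = (2.2449 + 11)/(2*5) = 1.3245
f*(2.2449) = (y-b)^2/(4a) = (2.2449 + 11)^2/(4*5)
= 175.4274/20 = 8.7714


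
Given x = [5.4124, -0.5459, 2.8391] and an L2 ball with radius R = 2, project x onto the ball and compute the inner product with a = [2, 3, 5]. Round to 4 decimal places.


Step 1: Compute ||x|| (intermediates to 6 decimals).
||x|| = sqrt(5.4124^2 + (-0.5459)^2 + 2.8391^2) = 6.136169
Step 2: Project.
Since ||x|| > R, scale = R/||x|| = 2/6.136169 = 0.325936, proj(x) = scale * x
proj(x) = [1.764096, -0.177928, 0.925365]
Step 3: Dot product.
a^T * proj(x) = 2*1.764096 + 3*(-0.177928) + 5*0.925365 = 7.6212


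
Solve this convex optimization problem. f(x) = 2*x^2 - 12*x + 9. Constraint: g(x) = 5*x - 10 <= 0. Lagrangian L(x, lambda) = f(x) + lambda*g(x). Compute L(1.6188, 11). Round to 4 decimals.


Step 1: Evaluate f(x).
f(1.6188) = 2*1.6188^2 - 12*1.6188 + 9 = -5.1846
Step 2: Evaluate g(x).
g(1.6188) = 5*1.6188 - 10 = -1.906
Step 3: Compute Lagrangian.
L = -5.1846 + 11*-1.906 = -26.1506


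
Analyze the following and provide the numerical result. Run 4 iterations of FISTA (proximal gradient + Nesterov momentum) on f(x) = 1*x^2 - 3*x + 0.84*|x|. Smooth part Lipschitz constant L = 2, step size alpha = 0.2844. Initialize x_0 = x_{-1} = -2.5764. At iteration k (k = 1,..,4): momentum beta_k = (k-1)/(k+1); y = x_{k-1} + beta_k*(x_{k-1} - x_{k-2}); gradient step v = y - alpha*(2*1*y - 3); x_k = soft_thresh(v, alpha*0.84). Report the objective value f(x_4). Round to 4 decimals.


FISTA on f(x) = 1*x^2 - 3*x + 0.84*|x|
L = 2, alpha = 0.2844
Iteration 1: beta = 0.0, y = -2.5764 + 0.0*(-2.5764 + 2.5764) = -2.5764
  grad(y) = -8.1528, v = y - alpha*grad = -0.2577
  prox(v) = soft_thresh(-0.2577, 0.2389) = -0.0188
Iteration 2: beta = 0.3333, y = -0.0188 + 0.3333*(-0.0188 + 2.5764) = 0.8337
  grad(y) = -1.3327, v = y - alpha*grad = 1.2127
  prox(v) = soft_thresh(1.2127, 0.2389) = 0.9738
Iteration 3: beta = 0.5, y = 0.9738 + 0.5*(0.9738 + 0.0188) = 1.4701
  grad(y) = -0.0598, v = y - alpha*grad = 1.4871
  prox(v) = soft_thresh(1.4871, 0.2389) = 1.2482
Iteration 4: beta = 0.6, y = 1.2482 + 0.6*(1.2482 - 0.9738) = 1.4129
  grad(y) = -0.1743, v = y - alpha*grad = 1.4624
  prox(v) = soft_thresh(1.4624, 0.2389) = 1.2235
f(x_4) = 1*1.2235^2 - 3*1.2235 + 0.84*|1.2235| = -1.1458


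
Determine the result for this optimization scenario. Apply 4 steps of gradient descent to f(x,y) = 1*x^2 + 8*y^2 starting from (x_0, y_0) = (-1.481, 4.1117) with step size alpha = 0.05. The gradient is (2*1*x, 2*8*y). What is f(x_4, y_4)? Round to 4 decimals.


Gradient descent on f(x,y) = 1*x^2 + 8*y^2.
Starting point: (-1.481, 4.1117), alpha = 0.05
Step 1: grad_x = 2*1*-1.481 = -2.962, grad_y = 2*8*4.1117 = 65.7872
  x_1 = -1.481 - 0.05*-2.962 = -1.3329
  y_1 = 4.1117 - 0.05*65.7872 = 0.8223
Step 2: grad_x = 2*1*-1.3329 = -2.6658, grad_y = 2*8*0.8223 = 13.1574
  x_2 = -1.3329 - 0.05*-2.6658 = -1.1996
  y_2 = 0.8223 - 0.05*13.1574 = 0.1645
Step 3: grad_x = 2*1*-1.1996 = -2.3992, grad_y = 2*8*0.1645 = 2.6315
  x_3 = -1.1996 - 0.05*-2.3992 = -1.0796
  y_3 = 0.1645 - 0.05*2.6315 = 0.0329
Step 4: grad_x = 2*1*-1.0796 = -2.1593, grad_y = 2*8*0.0329 = 0.5263
  x_4 = -1.0796 - 0.05*-2.1593 = -0.9717
  y_4 = 0.0329 - 0.05*0.5263 = 0.0066
f(-0.9717, 0.0066) = 1*(-0.9717)^2 + 8*0.0066^2 = 0.9445


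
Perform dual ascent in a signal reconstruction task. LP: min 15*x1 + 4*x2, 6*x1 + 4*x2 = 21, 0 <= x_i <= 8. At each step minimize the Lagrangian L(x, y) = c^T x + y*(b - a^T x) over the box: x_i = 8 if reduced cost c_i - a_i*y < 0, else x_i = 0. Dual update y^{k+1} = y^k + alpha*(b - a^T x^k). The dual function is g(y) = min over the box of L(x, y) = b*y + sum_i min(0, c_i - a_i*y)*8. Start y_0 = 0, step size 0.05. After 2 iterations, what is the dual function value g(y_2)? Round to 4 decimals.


Dual ascent for LP: min 15*x1 + 4*x2, 6*x1 + 4*x2 = 21, 0 <= x_i <= 8
Step 1: y^k = 0.0, reduced costs: (15.0, 4.0)
  x^k = (0.0, 0.0), subgradient = b - a^T x = 21.0
  y^{k+1} = 0.0 + 0.05*21.0 = 1.05
Step 2: y^k = 1.05, reduced costs: (8.7, -0.2)
  x^k = (0.0, 8.0), subgradient = b - a^T x = -11.0
  y^{k+1} = 1.05 + 0.05*-11.0 = 0.5
Dual objective at y_2 = 0.5: reduced costs (12.0, 2.0), box minimizer x = (0.0, 0.0)
g(y_2) = b*y + (c1 - a1*y)*x1 + (c2 - a2*y)*x2 = 21*0.5 + 12.0*0.0 + 2.0*0.0 = 10.5 + 0.0 + 0.0 = 10.5


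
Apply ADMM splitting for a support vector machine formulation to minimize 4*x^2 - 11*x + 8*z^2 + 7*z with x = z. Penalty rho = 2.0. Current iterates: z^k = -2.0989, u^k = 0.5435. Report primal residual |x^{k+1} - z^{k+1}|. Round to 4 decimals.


ADMM iteration with rho = 2.0, z^k = -2.0989, u^k = 0.5435
Step 1: x-update.
Minimize 4*x^2 - 11*x + (2.0/2)*(x + 2.0989 + 0.5435)^2
FOC: (2*4 + 2.0)*x = 11 + 2.0*(-2.0989 - 0.5435)
x^{k+1} = 0.5715
Step 2: z-update.
Minimize 8*z^2 + 7*z + (2.0/2)*(0.5715 - z + 0.5435)^2
FOC: (2*8 + 2.0)*z = -7 + 2.0*(0.5715 + 0.5435)
z^{k+1} = -0.265
Step 3: u-update.
u^{k+1} = 0.5435 + 0.5715 + 0.265 = 1.38
Step 4: Primal residual = |0.5715 + 0.265| = 0.8365


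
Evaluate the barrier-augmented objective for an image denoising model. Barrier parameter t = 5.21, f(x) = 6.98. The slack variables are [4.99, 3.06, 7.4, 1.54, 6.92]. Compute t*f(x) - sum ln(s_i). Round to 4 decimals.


Step 1: Compute log-barrier.
ln values: [1.6074, 1.1184, 2.0015, 0.4318, 1.9344]
phi = -(1.6074 + 1.1184 + 2.0015 + 0.4318 + 1.9344) = -7.0935
Step 2: Compute augmented objective.
t*f(x) = 5.21*6.98 = 36.3658
Total = 36.3658 - 7.0935 = 29.2723


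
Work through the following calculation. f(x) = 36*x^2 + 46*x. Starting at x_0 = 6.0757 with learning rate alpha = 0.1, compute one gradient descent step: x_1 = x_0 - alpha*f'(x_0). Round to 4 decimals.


We compute the gradient at x_0 and apply the update.
f'(x) = 72*x + 46
f'(6.0757) = 72*6.0757 + 46 = 483.4504
x_1 = 6.0757 - 0.1*483.4504 = -42.2693


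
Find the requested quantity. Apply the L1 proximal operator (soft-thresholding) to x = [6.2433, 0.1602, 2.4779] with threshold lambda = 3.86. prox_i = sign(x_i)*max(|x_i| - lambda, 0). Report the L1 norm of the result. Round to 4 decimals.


Soft-thresholding with lambda = 3.86:
prox(6.2433) = sign(6.2433)*max(|6.2433| - 3.86, 0) = 2.3833
prox(0.1602) = sign(0.1602)*max(|0.1602| - 3.86, 0) = 0.0
prox(2.4779) = sign(2.4779)*max(|2.4779| - 3.86, 0) = 0.0
prox(x) = [2.3833, 0.0, 0.0]
||prox(x)||_1 = 2.3833 + 0.0 + 0.0 = 2.3833


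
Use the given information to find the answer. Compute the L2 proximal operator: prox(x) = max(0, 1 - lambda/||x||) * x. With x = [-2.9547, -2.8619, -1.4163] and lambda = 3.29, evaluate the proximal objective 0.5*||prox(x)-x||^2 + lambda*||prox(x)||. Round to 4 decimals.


Step 1: Compute ||x||.
||x|| = 4.3505
Step 2: Compute scaling factor.
scale = max(0, 1 - 3.29/4.3505) = 0.2438
Step 3: prox(x) = [-0.7202, -0.6976, -0.3452]
||prox(x)|| = 1.0605
Step 4: Proximal objective.
0.5*||prox-x||^2 = 5.4121
lambda*||prox|| = 3.489
Total = 8.901


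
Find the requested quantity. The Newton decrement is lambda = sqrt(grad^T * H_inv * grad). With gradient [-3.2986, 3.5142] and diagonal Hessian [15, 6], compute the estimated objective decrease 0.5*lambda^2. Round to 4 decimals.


Step 1: H is diagonal, so H^(-1) * g = [-0.2199, 0.5857].
Step 2: g^T H^(-1) g = sum_i g_i^2 / H_ii
  = (-3.2986)^2/15 + (3.5142)^2/6
  = 0.7254 + 2.0583 = 2.7837
Step 3: Objective decrease = 0.5 * g^T H^(-1) g = 1.3918


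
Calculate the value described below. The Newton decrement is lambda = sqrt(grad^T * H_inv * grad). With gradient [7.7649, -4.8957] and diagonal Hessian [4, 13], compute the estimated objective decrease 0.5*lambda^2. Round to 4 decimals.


Step 1: H is diagonal, so H^(-1) * g = [1.9412, -0.3766].
Step 2: g^T H^(-1) g = sum_i g_i^2 / H_ii
  = (7.7649)^2/4 + (-4.8957)^2/13
  = 15.0734 + 1.8437 = 16.9171
Step 3: Objective decrease = 0.5 * g^T H^(-1) g = 8.4586


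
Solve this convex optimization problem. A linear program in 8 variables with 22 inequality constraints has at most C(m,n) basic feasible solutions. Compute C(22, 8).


Each vertex corresponds to some choice of n active constraints out of m, so the number of vertices is at most C(m, n) = m! / (n!(m-n)!).
m = 22, n = 8
Numerator: 22 * 21 * 20 * 19 * 18 * 17 * 16 * 15
Denominator: 8! = 40320
C(22, 8) = 319770


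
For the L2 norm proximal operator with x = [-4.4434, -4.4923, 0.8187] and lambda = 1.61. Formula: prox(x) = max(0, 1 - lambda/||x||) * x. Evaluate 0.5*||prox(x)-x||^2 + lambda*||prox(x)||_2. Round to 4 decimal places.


Step 1: Compute ||x||.
||x|| = 6.3714
Step 2: Compute scaling factor.
scale = max(0, 1 - 1.61/6.3714) = 0.7473
Step 3: prox(x) = [-3.3206, -3.3571, 0.6118]
||prox(x)|| = 4.7614
Step 4: Proximal objective.
0.5*||prox-x||^2 = 1.2961
lambda*||prox|| = 7.6659
Total = 8.9619


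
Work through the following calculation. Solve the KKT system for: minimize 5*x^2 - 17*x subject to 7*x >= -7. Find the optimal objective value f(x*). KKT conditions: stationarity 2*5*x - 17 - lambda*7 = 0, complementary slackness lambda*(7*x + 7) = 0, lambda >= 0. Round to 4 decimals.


Step 1: Try lambda = 0 (constraint inactive).
Stationarity: 2*5*x - 17 = 0
x* = 17/(2*5) = 1.7
Check constraint: 7*1.7 = 11.9 >= -7 -- satisfied.
Step 2: Compute optimal value.
f(x*) = 5*1.7^2 - 17*1.7 = -14.45


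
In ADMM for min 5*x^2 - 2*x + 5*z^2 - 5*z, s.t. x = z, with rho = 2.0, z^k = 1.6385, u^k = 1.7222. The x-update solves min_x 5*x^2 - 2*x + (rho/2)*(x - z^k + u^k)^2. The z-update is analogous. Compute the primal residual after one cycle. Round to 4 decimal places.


ADMM iteration with rho = 2.0, z^k = 1.6385, u^k = 1.7222
Step 1: x-update.
Minimize 5*x^2 - 2*x + (2.0/2)*(x - 1.6385 + 1.7222)^2
FOC: (2*5 + 2.0)*x = 2 + 2.0*(1.6385 - 1.7222)
x^{k+1} = 0.1527
Step 2: z-update.
Minimize 5*z^2 - 5*z + (2.0/2)*(0.1527 - z + 1.7222)^2
FOC: (2*5 + 2.0)*z = 5 + 2.0*(0.1527 + 1.7222)
z^{k+1} = 0.7292
Step 3: u-update.
u^{k+1} = 1.7222 + 0.1527 - 0.7292 = 1.1458
Step 4: Primal residual = |0.1527 - 0.7292| = 0.5764


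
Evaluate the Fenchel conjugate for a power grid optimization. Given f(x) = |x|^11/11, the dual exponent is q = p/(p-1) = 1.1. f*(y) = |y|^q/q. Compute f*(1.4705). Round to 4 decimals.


The conjugate exponent q satisfies 1/p + 1/q = 1.
p = 11, so q = 11/(11 - 1) = 1.1
|y|^q = 1.4705^1.1 = 1.5283
f*(1.4705) = 1.5283 / 1.1 = 1.3894


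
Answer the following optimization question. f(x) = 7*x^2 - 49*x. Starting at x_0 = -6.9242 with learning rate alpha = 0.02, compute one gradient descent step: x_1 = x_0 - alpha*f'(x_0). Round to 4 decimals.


We compute the gradient at x_0 and apply the update.
f'(x) = 14*x - 49
f'(-6.9242) = 14*-6.9242 - 49 = -145.9388
x_1 = -6.9242 - 0.02*-145.9388 = -4.0054


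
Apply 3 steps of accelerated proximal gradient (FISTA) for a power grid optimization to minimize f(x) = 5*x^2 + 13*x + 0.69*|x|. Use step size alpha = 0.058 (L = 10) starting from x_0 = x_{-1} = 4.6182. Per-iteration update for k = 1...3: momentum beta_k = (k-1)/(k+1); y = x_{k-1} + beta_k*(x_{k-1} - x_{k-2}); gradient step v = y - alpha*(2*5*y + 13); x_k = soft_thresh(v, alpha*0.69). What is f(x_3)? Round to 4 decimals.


FISTA on f(x) = 5*x^2 + 13*x + 0.69*|x|
L = 10, alpha = 0.058
Iteration 1: beta = 0.0, y = 4.6182 + 0.0*(4.6182 - 4.6182) = 4.6182
  grad(y) = 59.182, v = y - alpha*grad = 1.1856
  prox(v) = soft_thresh(1.1856, 0.04) = 1.1456
Iteration 2: beta = 0.3333, y = 1.1456 + 0.3333*(1.1456 - 4.6182) = -0.0119
  grad(y) = 12.881, v = y - alpha*grad = -0.759
  prox(v) = soft_thresh(-0.759, 0.04) = -0.719
Iteration 3: beta = 0.5, y = -0.719 + 0.5*(-0.719 - 1.1456) = -1.6513
  grad(y) = -3.5128, v = y - alpha*grad = -1.4475
  prox(v) = soft_thresh(-1.4475, 0.04) = -1.4075
f(x_3) = 5*(-1.4075)^2 + 13*(-1.4075) + 0.69*|-1.4075| = -7.421


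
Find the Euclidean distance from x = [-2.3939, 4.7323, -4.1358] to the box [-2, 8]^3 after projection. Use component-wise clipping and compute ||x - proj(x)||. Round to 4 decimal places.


Project each component onto [-2, 8].
clip(-2.3939) = -2.0, clip(4.7323) = 4.7323, clip(-4.1358) = -2.0
Projection = [-2.0, 4.7323, -2.0]
Squared diffs: [0.1552, 0.0, 4.5616]
Distance = sqrt(4.7168) = 2.1718


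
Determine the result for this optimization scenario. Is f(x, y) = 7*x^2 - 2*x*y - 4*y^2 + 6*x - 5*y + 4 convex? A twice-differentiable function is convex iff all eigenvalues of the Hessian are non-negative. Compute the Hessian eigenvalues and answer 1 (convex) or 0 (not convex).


The Hessian of f(x,y) = 7*x^2 - 2*x*y - 4*y^2 + 6*x - 5*y + 4 is:
H = [[14, -2], [-2, -8]]
Trace = 14 - 8 = 6
Determinant = 14*-8 - (-2)^2 = -116
Discriminant = (6)^2 - 4*-116 = 500.0
Eigenvalues: lambda_1 = -8.1803, lambda_2 = 14.1803
The function is not convex.

0


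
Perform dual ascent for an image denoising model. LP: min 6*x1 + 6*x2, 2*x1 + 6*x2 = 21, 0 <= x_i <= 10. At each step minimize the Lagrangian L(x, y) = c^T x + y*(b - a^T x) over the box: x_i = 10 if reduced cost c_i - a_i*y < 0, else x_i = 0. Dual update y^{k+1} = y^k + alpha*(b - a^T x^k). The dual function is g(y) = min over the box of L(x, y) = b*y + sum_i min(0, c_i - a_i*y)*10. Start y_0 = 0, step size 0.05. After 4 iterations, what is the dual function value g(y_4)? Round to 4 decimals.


Dual ascent for LP: min 6*x1 + 6*x2, 2*x1 + 6*x2 = 21, 0 <= x_i <= 10
Step 1: y^k = 0.0, reduced costs: (6.0, 6.0)
  x^k = (0.0, 0.0), subgradient = b - a^T x = 21.0
  y^{k+1} = 0.0 + 0.05*21.0 = 1.05
Step 2: y^k = 1.05, reduced costs: (3.9, -0.3)
  x^k = (0.0, 10.0), subgradient = b - a^T x = -39.0
  y^{k+1} = 1.05 + 0.05*-39.0 = -0.9
Step 3: y^k = -0.9, reduced costs: (7.8, 11.4)
  x^k = (0.0, 0.0), subgradient = b - a^T x = 21.0
  y^{k+1} = -0.9 + 0.05*21.0 = 0.15
Step 4: y^k = 0.15, reduced costs: (5.7, 5.1)
  x^k = (0.0, 0.0), subgradient = b - a^T x = 21.0
  y^{k+1} = 0.15 + 0.05*21.0 = 1.2
Dual objective at y_4 = 1.2: reduced costs (3.6, -1.2), box minimizer x = (0.0, 10.0)
g(y_4) = b*y + (c1 - a1*y)*x1 + (c2 - a2*y)*x2 = 21*1.2 + 3.6*0.0 + (-1.2)*10.0 = 25.2 + 0.0 - 12.0 = 13.2


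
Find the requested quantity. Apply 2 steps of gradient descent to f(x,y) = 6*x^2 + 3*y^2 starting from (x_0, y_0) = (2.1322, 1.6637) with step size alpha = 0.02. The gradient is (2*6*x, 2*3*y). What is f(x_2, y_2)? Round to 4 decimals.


Gradient descent on f(x,y) = 6*x^2 + 3*y^2.
Starting point: (2.1322, 1.6637), alpha = 0.02
Step 1: grad_x = 2*6*2.1322 = 25.5864, grad_y = 2*3*1.6637 = 9.9822
  x_1 = 2.1322 - 0.02*25.5864 = 1.6205
  y_1 = 1.6637 - 0.02*9.9822 = 1.4641
Step 2: grad_x = 2*6*1.6205 = 19.4457, grad_y = 2*3*1.4641 = 8.7843
  x_2 = 1.6205 - 0.02*19.4457 = 1.2316
  y_2 = 1.4641 - 0.02*8.7843 = 1.2884
f(1.2316, 1.2884) = 6*1.2316^2 + 3*1.2884^2 = 14.0801


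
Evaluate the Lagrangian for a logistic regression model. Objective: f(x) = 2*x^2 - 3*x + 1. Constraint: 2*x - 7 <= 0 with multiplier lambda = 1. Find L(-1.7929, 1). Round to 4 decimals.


Step 1: Evaluate f(x).
f(-1.7929) = 2*(-1.7929)^2 - 3*(-1.7929) + 1 = 12.8077
Step 2: Evaluate g(x).
g(-1.7929) = 2*-1.7929 - 7 = -10.5858
Step 3: Compute Lagrangian.
L = 12.8077 + 1*-10.5858 = 2.2219


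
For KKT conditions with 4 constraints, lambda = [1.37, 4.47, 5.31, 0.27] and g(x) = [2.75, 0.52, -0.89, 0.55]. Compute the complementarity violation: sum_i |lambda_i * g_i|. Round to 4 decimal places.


KKT complementary slackness check:
lambda_1 * g_1 = 1.37 * 2.75 = 3.7675
lambda_2 * g_2 = 4.47 * 0.52 = 2.3244
lambda_3 * g_3 = 5.31 * -0.89 = -4.7259
lambda_4 * g_4 = 0.27 * 0.55 = 0.1485
Total violation = 3.7675 + 2.3244 + 4.7259 + 0.1485 = 10.9663


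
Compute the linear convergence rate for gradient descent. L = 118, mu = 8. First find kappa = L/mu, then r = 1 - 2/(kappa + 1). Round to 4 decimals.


Step 1: Compute the condition number.
kappa = L/mu = 118/8 = 14.75
Step 2: Compute the convergence rate.
r = 1 - 2/(kappa + 1) = 1 - 2*mu/(L + mu) = (L - mu)/(L + mu) = 110/126 = 0.873


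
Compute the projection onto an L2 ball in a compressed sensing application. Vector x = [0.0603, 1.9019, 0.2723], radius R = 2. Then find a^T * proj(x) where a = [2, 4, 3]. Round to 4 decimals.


Step 1: Compute ||x|| (intermediates to 6 decimals).
||x|| = sqrt(0.0603^2 + 1.9019^2 + 0.2723^2) = 1.92224
Step 2: Project.
Since ||x|| <= R, proj = x (no scaling needed).
proj(x) = [0.0603, 1.9019, 0.2723]
Step 3: Dot product.
a^T * proj(x) = 2*0.0603 + 4*1.9019 + 3*0.2723 = 8.5451


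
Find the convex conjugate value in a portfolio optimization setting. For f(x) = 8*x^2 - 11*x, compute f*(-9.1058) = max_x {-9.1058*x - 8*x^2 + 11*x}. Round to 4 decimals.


f*(y) = sup_x {y*x - a*x^2 - b*x} = sup_x {(y-b)*x - a*x^2}
FOC: (y - b) - 2a*x = 0 => x* = (y - b)/(2a)
x* = (-9.1058 + 11)/(2*8) = 0.1184
f*(-9.1058) = (y-b)^2/(4a) = (-9.1058 + 11)^2/(4*8)
= 3.588/32 = 0.1121


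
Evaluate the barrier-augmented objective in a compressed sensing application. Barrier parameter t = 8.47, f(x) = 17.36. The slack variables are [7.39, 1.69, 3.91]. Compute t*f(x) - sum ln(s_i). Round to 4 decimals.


Step 1: Compute log-barrier.
ln values: [2.0001, 0.5247, 1.3635]
phi = -(2.0001 + 0.5247 + 1.3635) = -3.8884
Step 2: Compute augmented objective.
t*f(x) = 8.47*17.36 = 147.0392
Total = 147.0392 - 3.8884 = 143.1508


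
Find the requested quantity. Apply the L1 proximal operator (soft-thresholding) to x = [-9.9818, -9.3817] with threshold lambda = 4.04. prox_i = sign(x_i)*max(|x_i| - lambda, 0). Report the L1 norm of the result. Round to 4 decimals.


Soft-thresholding with lambda = 4.04:
prox(-9.9818) = sign(-9.9818)*max(|-9.9818| - 4.04, 0) = -5.9418
prox(-9.3817) = sign(-9.3817)*max(|-9.3817| - 4.04, 0) = -5.3417
prox(x) = [-5.9418, -5.3417]
||prox(x)||_1 = 5.9418 + 5.3417 = 11.2835


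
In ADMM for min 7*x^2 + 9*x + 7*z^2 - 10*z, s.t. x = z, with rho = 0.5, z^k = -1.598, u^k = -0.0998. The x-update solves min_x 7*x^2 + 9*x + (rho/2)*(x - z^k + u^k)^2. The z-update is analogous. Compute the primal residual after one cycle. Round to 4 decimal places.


ADMM iteration with rho = 0.5, z^k = -1.598, u^k = -0.0998
Step 1: x-update.
Minimize 7*x^2 + 9*x + (0.5/2)*(x + 1.598 - 0.0998)^2
FOC: (2*7 + 0.5)*x = -9 + 0.5*(-1.598 + 0.0998)
x^{k+1} = -0.6724
Step 2: z-update.
Minimize 7*z^2 - 10*z + (0.5/2)*(-0.6724 - z - 0.0998)^2
FOC: (2*7 + 0.5)*z = 10 + 0.5*(-0.6724 - 0.0998)
z^{k+1} = 0.663
Step 3: u-update.
u^{k+1} = -0.0998 - 0.6724 - 0.663 = -1.4352
Step 4: Primal residual = |-0.6724 - 0.663| = 1.3354


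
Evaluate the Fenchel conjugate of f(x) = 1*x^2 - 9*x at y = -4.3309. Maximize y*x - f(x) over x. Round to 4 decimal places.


f*(y) = sup_x {y*x - a*x^2 - b*x} = sup_x {(y-b)*x - a*x^2}
FOC: (y - b) - 2a*x = 0 => x* = (y - b)/(2a)
x* = (-4.3309 + 9)/(2*1) = 2.3346
f*(-4.3309) = (y-b)^2/(4a) = (-4.3309 + 9)^2/(4*1)
= 21.8005/4 = 5.4501


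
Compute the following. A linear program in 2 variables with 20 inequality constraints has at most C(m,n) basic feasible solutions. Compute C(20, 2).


Each vertex corresponds to some choice of n active constraints out of m, so the number of vertices is at most C(m, n) = m! / (n!(m-n)!).
m = 20, n = 2
Numerator: 20 * 19
Denominator: 2! = 2
C(20, 2) = 190


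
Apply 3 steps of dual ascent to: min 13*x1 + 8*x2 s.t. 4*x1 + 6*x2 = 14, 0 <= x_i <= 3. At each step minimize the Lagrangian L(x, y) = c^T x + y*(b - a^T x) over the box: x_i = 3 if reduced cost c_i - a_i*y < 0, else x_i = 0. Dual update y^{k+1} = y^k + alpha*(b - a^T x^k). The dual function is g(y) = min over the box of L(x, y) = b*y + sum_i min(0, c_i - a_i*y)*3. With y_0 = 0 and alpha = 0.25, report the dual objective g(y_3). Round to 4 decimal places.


Dual ascent for LP: min 13*x1 + 8*x2, 4*x1 + 6*x2 = 14, 0 <= x_i <= 3
Step 1: y^k = 0.0, reduced costs: (13.0, 8.0)
  x^k = (0.0, 0.0), subgradient = b - a^T x = 14.0
  y^{k+1} = 0.0 + 0.25*14.0 = 3.5
Step 2: y^k = 3.5, reduced costs: (-1.0, -13.0)
  x^k = (3.0, 3.0), subgradient = b - a^T x = -16.0
  y^{k+1} = 3.5 + 0.25*-16.0 = -0.5
Step 3: y^k = -0.5, reduced costs: (15.0, 11.0)
  x^k = (0.0, 0.0), subgradient = b - a^T x = 14.0
  y^{k+1} = -0.5 + 0.25*14.0 = 3.0
Dual objective at y_3 = 3.0: reduced costs (1.0, -10.0), box minimizer x = (0.0, 3.0)
g(y_3) = b*y + (c1 - a1*y)*x1 + (c2 - a2*y)*x2 = 14*3.0 + 1.0*0.0 + (-10.0)*3.0 = 42.0 + 0.0 - 30.0 = 12.0


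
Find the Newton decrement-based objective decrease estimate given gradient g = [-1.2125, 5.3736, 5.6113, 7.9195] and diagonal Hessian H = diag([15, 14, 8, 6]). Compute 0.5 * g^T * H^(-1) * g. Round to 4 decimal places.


Step 1: H is diagonal, so H^(-1) * g = [-0.0808, 0.3838, 0.7014, 1.3199].
Step 2: g^T H^(-1) g = sum_i g_i^2 / H_ii
  = (-1.2125)^2/15 + (5.3736)^2/14 + (5.6113)^2/8 + (7.9195)^2/6
  = 0.098 + 2.0625 + 3.9358 + 10.4531 = 16.5495
Step 3: Objective decrease = 0.5 * g^T H^(-1) g = 8.2747


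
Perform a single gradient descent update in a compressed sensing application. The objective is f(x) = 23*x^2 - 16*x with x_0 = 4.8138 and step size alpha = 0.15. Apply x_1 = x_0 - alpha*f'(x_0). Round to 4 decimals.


We compute the gradient at x_0 and apply the update.
f'(x) = 46*x - 16
f'(4.8138) = 46*4.8138 - 16 = 205.4348
x_1 = 4.8138 - 0.15*205.4348 = -26.0014


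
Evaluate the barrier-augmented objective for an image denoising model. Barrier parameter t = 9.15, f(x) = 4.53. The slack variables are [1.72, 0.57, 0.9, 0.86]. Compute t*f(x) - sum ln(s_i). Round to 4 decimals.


Step 1: Compute log-barrier.
ln values: [0.5423, -0.5621, -0.1054, -0.1508]
phi = -(0.5423 - 0.5621 - 0.1054 - 0.1508) = 0.276
Step 2: Compute augmented objective.
t*f(x) = 9.15*4.53 = 41.4495
Total = 41.4495 + 0.276 = 41.7255


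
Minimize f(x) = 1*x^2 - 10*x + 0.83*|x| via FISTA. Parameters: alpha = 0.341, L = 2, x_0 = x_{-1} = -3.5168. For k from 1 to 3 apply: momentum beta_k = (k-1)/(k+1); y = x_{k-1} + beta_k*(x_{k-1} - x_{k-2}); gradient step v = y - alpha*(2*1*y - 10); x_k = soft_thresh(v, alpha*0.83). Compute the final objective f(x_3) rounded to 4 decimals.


FISTA on f(x) = 1*x^2 - 10*x + 0.83*|x|
L = 2, alpha = 0.341
Iteration 1: beta = 0.0, y = -3.5168 + 0.0*(-3.5168 + 3.5168) = -3.5168
  grad(y) = -17.0336, v = y - alpha*grad = 2.2917
  prox(v) = soft_thresh(2.2917, 0.283) = 2.0086
Iteration 2: beta = 0.3333, y = 2.0086 + 0.3333*(2.0086 + 3.5168) = 3.8504
  grad(y) = -2.2991, v = y - alpha*grad = 4.6344
  prox(v) = soft_thresh(4.6344, 0.283) = 4.3514
Iteration 3: beta = 0.5, y = 4.3514 + 0.5*(4.3514 - 2.0086) = 5.5228
  grad(y) = 1.0456, v = y - alpha*grad = 5.1663
  prox(v) = soft_thresh(5.1663, 0.283) = 4.8832
f(x_3) = 1*4.8832^2 - 10*4.8832 + 0.83*|4.8832| = -20.9333


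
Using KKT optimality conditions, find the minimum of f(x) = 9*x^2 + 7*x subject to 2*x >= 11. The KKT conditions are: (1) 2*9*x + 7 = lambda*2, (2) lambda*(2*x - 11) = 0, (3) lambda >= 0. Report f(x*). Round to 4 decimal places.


Step 1: Try lambda = 0 (constraint inactive).
x_unc = -7/(2*9) = -0.3889
Check: 2*-0.3889 = -0.7778 < 11 -- violated!
Step 2: Constraint must be active: 2*x = 11
x* = 11/2 = 5.5
lambda = (2*9*5.5 + 7)/2 = 53.0
Step 3: Compute optimal value.
f(x*) = 9*5.5^2 + 7*5.5 = 310.75


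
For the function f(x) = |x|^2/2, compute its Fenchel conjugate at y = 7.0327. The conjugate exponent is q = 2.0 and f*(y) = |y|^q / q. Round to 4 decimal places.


The conjugate exponent q satisfies 1/p + 1/q = 1.
p = 2, so q = 2/(2 - 1) = 2.0
|y|^q = 7.0327^2.0 = 49.4589
f*(7.0327) = 49.4589 / 2.0 = 24.7294


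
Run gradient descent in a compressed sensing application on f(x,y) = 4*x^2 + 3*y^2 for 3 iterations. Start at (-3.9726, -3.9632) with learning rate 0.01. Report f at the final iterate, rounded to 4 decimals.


Gradient descent on f(x,y) = 4*x^2 + 3*y^2.
Starting point: (-3.9726, -3.9632), alpha = 0.01
Step 1: grad_x = 2*4*-3.9726 = -31.7808, grad_y = 2*3*-3.9632 = -23.7792
  x_1 = -3.9726 - 0.01*-31.7808 = -3.6548
  y_1 = -3.9632 - 0.01*-23.7792 = -3.7254
Step 2: grad_x = 2*4*-3.6548 = -29.2383, grad_y = 2*3*-3.7254 = -22.3524
  x_2 = -3.6548 - 0.01*-29.2383 = -3.3624
  y_2 = -3.7254 - 0.01*-22.3524 = -3.5019
Step 3: grad_x = 2*4*-3.3624 = -26.8993, grad_y = 2*3*-3.5019 = -21.0113
  x_3 = -3.3624 - 0.01*-26.8993 = -3.0934
  y_3 = -3.5019 - 0.01*-21.0113 = -3.2918
f(-3.0934, -3.2918) = 4*(-3.0934)^2 + 3*(-3.2918)^2 = 70.7841


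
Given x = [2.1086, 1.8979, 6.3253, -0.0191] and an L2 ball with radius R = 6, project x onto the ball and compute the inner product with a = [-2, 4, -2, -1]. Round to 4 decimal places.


Step 1: Compute ||x|| (intermediates to 6 decimals).
||x|| = sqrt(2.1086^2 + 1.8979^2 + 6.3253^2 + (-0.0191)^2) = 6.932388
Step 2: Project.
Since ||x|| > R, scale = R/||x|| = 6/6.932388 = 0.865503, proj(x) = scale * x
proj(x) = [1.825, 1.642638, 5.474566, -0.016531]
Step 3: Dot product.
a^T * proj(x) = -2*1.825 + 4*1.642638 - 2*5.474566 - 1*(-0.016531) = -8.012


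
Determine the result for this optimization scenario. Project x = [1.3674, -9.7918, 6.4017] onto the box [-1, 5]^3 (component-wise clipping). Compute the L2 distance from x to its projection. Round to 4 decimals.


Project each component onto [-1, 5].
clip(1.3674) = 1.3674, clip(-9.7918) = -1.0, clip(6.4017) = 5.0
Projection = [1.3674, -1.0, 5.0]
Squared diffs: [0.0, 77.2957, 1.9648]
Distance = sqrt(79.2605) = 8.9028


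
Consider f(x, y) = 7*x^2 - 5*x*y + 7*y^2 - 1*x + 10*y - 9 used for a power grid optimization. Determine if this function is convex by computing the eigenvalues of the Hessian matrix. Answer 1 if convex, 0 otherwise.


The Hessian of f(x,y) = 7*x^2 - 5*x*y + 7*y^2 - 1*x + 10*y - 9 is:
H = [[14, -5], [-5, 14]]
Trace = 14 + 14 = 28
Determinant = 14*14 - (-5)^2 = 171
Discriminant = (28)^2 - 4*171 = 100.0
Eigenvalues: lambda_1 = 9.0, lambda_2 = 19.0
The function is convex.

1


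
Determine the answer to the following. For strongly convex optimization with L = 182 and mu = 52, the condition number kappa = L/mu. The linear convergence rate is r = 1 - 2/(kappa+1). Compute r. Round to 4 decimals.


Step 1: Compute the condition number.
kappa = L/mu = 182/52 = 3.5
Step 2: Compute the convergence rate.
r = 1 - 2/(kappa + 1) = 1 - 2*mu/(L + mu) = (L - mu)/(L + mu) = 130/234 = 0.5556


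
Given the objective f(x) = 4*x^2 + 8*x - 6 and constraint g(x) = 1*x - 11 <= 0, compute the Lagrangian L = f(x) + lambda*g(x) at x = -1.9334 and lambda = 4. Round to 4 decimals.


Step 1: Evaluate f(x).
f(-1.9334) = 4*(-1.9334)^2 + 8*(-1.9334) - 6 = -6.5151
Step 2: Evaluate g(x).
g(-1.9334) = 1*-1.9334 - 11 = -12.9334
Step 3: Compute Lagrangian.
L = -6.5151 + 4*-12.9334 = -58.2487


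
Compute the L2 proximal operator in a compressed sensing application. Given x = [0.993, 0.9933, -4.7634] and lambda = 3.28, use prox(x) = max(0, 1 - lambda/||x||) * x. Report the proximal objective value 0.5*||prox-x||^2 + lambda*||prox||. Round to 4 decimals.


Step 1: Compute ||x||.
||x|| = 4.9662
Step 2: Compute scaling factor.
scale = max(0, 1 - 3.28/4.9662) = 0.3395
Step 3: prox(x) = [0.3372, 0.3373, -1.6173]
||prox(x)|| = 1.6862
Step 4: Proximal objective.
0.5*||prox-x||^2 = 5.3792
lambda*||prox|| = 5.5307
Total = 10.9098


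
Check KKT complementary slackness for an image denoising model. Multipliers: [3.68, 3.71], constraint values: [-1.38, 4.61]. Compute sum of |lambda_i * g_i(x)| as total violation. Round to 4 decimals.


KKT complementary slackness check:
lambda_1 * g_1 = 3.68 * -1.38 = -5.0784
lambda_2 * g_2 = 3.71 * 4.61 = 17.1031
Total violation = 5.0784 + 17.1031 = 22.1815


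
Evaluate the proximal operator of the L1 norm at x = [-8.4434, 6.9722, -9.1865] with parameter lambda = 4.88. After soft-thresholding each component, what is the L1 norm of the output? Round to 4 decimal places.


Soft-thresholding with lambda = 4.88:
prox(-8.4434) = sign(-8.4434)*max(|-8.4434| - 4.88, 0) = -3.5634
prox(6.9722) = sign(6.9722)*max(|6.9722| - 4.88, 0) = 2.0922
prox(-9.1865) = sign(-9.1865)*max(|-9.1865| - 4.88, 0) = -4.3065
prox(x) = [-3.5634, 2.0922, -4.3065]
||prox(x)||_1 = 3.5634 + 2.0922 + 4.3065 = 9.9621


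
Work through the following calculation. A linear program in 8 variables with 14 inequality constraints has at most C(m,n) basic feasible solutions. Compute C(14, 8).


Each vertex corresponds to some choice of n active constraints out of m, so the number of vertices is at most C(m, n) = m! / (n!(m-n)!).
m = 14, n = 8
Numerator: 14 * 13 * 12 * 11 * 10 * 9 * 8 * 7
Denominator: 8! = 40320
C(14, 8) = 3003


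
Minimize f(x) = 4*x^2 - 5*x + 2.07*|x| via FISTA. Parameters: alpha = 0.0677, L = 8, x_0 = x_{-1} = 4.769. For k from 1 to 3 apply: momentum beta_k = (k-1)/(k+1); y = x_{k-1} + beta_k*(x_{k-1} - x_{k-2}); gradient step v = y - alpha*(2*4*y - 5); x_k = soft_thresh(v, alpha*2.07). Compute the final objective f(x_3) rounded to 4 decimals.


FISTA on f(x) = 4*x^2 - 5*x + 2.07*|x|
L = 8, alpha = 0.0677
Iteration 1: beta = 0.0, y = 4.769 + 0.0*(4.769 - 4.769) = 4.769
  grad(y) = 33.152, v = y - alpha*grad = 2.5246
  prox(v) = soft_thresh(2.5246, 0.1401) = 2.3845
Iteration 2: beta = 0.3333, y = 2.3845 + 0.3333*(2.3845 - 4.769) = 1.5896
  grad(y) = 7.717, v = y - alpha*grad = 1.0672
  prox(v) = soft_thresh(1.0672, 0.1401) = 0.927
Iteration 3: beta = 0.5, y = 0.927 + 0.5*(0.927 - 2.3845) = 0.1983
  grad(y) = -3.4133, v = y - alpha*grad = 0.4294
  prox(v) = soft_thresh(0.4294, 0.1401) = 0.2893
f(x_3) = 4*0.2893^2 - 5*0.2893 + 2.07*|0.2893| = -0.5129


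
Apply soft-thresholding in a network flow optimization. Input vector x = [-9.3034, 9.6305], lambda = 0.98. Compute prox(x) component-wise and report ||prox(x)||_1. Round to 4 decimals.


Soft-thresholding with lambda = 0.98:
prox(-9.3034) = sign(-9.3034)*max(|-9.3034| - 0.98, 0) = -8.3234
prox(9.6305) = sign(9.6305)*max(|9.6305| - 0.98, 0) = 8.6505
prox(x) = [-8.3234, 8.6505]
||prox(x)||_1 = 8.3234 + 8.6505 = 16.9739


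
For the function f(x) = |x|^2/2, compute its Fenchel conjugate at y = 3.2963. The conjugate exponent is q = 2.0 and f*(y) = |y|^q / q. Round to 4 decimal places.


The conjugate exponent q satisfies 1/p + 1/q = 1.
p = 2, so q = 2/(2 - 1) = 2.0
|y|^q = 3.2963^2.0 = 10.8656
f*(3.2963) = 10.8656 / 2.0 = 5.4328


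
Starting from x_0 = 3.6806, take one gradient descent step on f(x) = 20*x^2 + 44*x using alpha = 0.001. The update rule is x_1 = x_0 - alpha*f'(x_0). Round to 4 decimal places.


We compute the gradient at x_0 and apply the update.
f'(x) = 40*x + 44
f'(3.6806) = 40*3.6806 + 44 = 191.224
x_1 = 3.6806 - 0.001*191.224 = 3.4894


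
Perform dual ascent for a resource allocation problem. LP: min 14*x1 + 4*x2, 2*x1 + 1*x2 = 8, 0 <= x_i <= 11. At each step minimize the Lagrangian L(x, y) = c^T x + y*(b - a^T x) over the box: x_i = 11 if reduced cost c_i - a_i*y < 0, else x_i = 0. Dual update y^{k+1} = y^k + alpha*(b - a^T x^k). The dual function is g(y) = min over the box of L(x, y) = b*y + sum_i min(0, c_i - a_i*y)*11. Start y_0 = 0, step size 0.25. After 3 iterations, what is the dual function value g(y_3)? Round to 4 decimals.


Dual ascent for LP: min 14*x1 + 4*x2, 2*x1 + 1*x2 = 8, 0 <= x_i <= 11
Step 1: y^k = 0.0, reduced costs: (14.0, 4.0)
  x^k = (0.0, 0.0), subgradient = b - a^T x = 8.0
  y^{k+1} = 0.0 + 0.25*8.0 = 2.0
Step 2: y^k = 2.0, reduced costs: (10.0, 2.0)
  x^k = (0.0, 0.0), subgradient = b - a^T x = 8.0
  y^{k+1} = 2.0 + 0.25*8.0 = 4.0
Step 3: y^k = 4.0, reduced costs: (6.0, 0.0)
  x^k = (0.0, 0.0), subgradient = b - a^T x = 8.0
  y^{k+1} = 4.0 + 0.25*8.0 = 6.0
Dual objective at y_3 = 6.0: reduced costs (2.0, -2.0), box minimizer x = (0.0, 11.0)
g(y_3) = b*y + (c1 - a1*y)*x1 + (c2 - a2*y)*x2 = 8*6.0 + 2.0*0.0 + (-2.0)*11.0 = 48.0 + 0.0 - 22.0 = 26.0


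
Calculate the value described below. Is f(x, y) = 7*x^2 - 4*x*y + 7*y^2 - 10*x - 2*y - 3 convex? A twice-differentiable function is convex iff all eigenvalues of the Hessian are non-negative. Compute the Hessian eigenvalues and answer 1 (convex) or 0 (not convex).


The Hessian of f(x,y) = 7*x^2 - 4*x*y + 7*y^2 - 10*x - 2*y - 3 is:
H = [[14, -4], [-4, 14]]
Trace = 14 + 14 = 28
Determinant = 14*14 - (-4)^2 = 180
Discriminant = (28)^2 - 4*180 = 64.0
Eigenvalues: lambda_1 = 10.0, lambda_2 = 18.0
The function is convex.

1


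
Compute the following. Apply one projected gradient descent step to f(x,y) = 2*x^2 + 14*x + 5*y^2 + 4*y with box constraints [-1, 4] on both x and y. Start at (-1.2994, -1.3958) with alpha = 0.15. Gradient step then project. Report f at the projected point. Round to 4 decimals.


Step 1: Compute gradient at (-1.2994, -1.3958).
grad_x = 2*2*-1.2994 + 14 = 8.8024
grad_y = 2*5*-1.3958 + 4 = -9.958
Step 2: Gradient step.
x_raw = -1.2994 - 0.15*8.8024 = -2.6198
y_raw = -1.3958 - 0.15*-9.958 = 0.0979
Step 3: Project onto [-1, 4].
x_proj = clip(-2.6198) = -1.0
y_proj = clip(0.0979) = 0.0979
Step 4: Evaluate f.
f(-1.0, 0.0979) = -11.5605


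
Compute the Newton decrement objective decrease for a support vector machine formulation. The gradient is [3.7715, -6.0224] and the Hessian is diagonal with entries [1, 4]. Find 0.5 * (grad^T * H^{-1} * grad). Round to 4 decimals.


Step 1: H is diagonal, so H^(-1) * g = [3.7715, -1.5056].
Step 2: g^T H^(-1) g = sum_i g_i^2 / H_ii
  = (3.7715)^2/1 + (-6.0224)^2/4
  = 14.2242 + 9.0673 = 23.2915
Step 3: Objective decrease = 0.5 * g^T H^(-1) g = 11.6458


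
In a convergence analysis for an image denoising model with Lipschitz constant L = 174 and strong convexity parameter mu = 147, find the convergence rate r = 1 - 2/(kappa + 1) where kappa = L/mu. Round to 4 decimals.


Step 1: Compute the condition number.
kappa = L/mu = 174/147 = 1.1837
Step 2: Compute the convergence rate.
r = 1 - 2/(kappa + 1) = 1 - 2*mu/(L + mu) = (L - mu)/(L + mu) = 27/321 = 0.0841


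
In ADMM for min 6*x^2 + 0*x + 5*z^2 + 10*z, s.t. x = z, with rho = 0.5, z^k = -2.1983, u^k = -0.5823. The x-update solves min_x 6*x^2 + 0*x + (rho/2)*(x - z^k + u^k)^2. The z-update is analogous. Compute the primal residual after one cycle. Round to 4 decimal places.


ADMM iteration with rho = 0.5, z^k = -2.1983, u^k = -0.5823
Step 1: x-update.
Minimize 6*x^2 + 0*x + (0.5/2)*(x + 2.1983 - 0.5823)^2
FOC: (2*6 + 0.5)*x = 0 + 0.5*(-2.1983 + 0.5823)
x^{k+1} = -0.0646
Step 2: z-update.
Minimize 5*z^2 + 10*z + (0.5/2)*(-0.0646 - z - 0.5823)^2
FOC: (2*5 + 0.5)*z = -10 + 0.5*(-0.0646 - 0.5823)
z^{k+1} = -0.9832
Step 3: u-update.
u^{k+1} = -0.5823 - 0.0646 + 0.9832 = 0.3362
Step 4: Primal residual = |-0.0646 + 0.9832| = 0.9185


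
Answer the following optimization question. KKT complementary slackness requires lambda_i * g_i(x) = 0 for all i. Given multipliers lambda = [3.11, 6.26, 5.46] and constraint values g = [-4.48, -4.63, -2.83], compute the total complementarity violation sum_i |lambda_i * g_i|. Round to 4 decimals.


KKT complementary slackness check:
lambda_1 * g_1 = 3.11 * -4.48 = -13.9328
lambda_2 * g_2 = 6.26 * -4.63 = -28.9838
lambda_3 * g_3 = 5.46 * -2.83 = -15.4518
Total violation = 13.9328 + 28.9838 + 15.4518 = 58.3684


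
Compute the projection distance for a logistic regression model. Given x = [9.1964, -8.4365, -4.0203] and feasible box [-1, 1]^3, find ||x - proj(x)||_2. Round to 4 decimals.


Project each component onto [-1, 1].
clip(9.1964) = 1.0, clip(-8.4365) = -1.0, clip(-4.0203) = -1.0
Projection = [1.0, -1.0, -1.0]
Squared diffs: [67.181, 55.3015, 9.1222]
Distance = sqrt(131.6047) = 11.4719


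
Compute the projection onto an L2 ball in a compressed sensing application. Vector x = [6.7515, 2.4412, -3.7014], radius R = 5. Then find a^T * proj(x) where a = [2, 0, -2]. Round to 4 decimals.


Step 1: Compute ||x|| (intermediates to 6 decimals).
||x|| = sqrt(6.7515^2 + 2.4412^2 + (-3.7014)^2) = 8.077287
Step 2: Project.
Since ||x|| > R, scale = R/||x|| = 5/8.077287 = 0.61902, proj(x) = scale * x
proj(x) = [4.179314, 1.511152, -2.291241]
Step 3: Dot product.
a^T * proj(x) = 2*4.179314 + 0*1.511152 - 2*(-2.291241) = 12.9411


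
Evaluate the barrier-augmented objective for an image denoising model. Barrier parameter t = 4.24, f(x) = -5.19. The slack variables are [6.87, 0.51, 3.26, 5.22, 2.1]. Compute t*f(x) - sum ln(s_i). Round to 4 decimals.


Step 1: Compute log-barrier.
ln values: [1.9272, -0.6733, 1.1817, 1.6525, 0.7419]
phi = -(1.9272 - 0.6733 + 1.1817 + 1.6525 + 0.7419) = -4.83
Step 2: Compute augmented objective.
t*f(x) = 4.24*-5.19 = -22.0056
Total = -22.0056 - 4.83 = -26.8356


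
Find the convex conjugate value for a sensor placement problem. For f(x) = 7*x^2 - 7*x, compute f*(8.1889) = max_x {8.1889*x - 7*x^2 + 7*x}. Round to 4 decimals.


f*(y) = sup_x {y*x - a*x^2 - b*x} = sup_x {(y-b)*x - a*x^2}
FOC: (y - b) - 2a*x = 0 => x* = (y - b)/(2a)
x* = (8.1889 + 7)/(2*7) = 1.0849
f*(8.1889) = (y-b)^2/(4a) = (8.1889 + 7)^2/(4*7)
= 230.7027/28 = 8.2394


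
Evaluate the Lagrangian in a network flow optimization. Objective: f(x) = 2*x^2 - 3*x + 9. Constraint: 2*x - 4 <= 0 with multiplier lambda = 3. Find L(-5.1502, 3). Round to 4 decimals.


Step 1: Evaluate f(x).
f(-5.1502) = 2*(-5.1502)^2 - 3*(-5.1502) + 9 = 77.4997
Step 2: Evaluate g(x).
g(-5.1502) = 2*-5.1502 - 4 = -14.3004
Step 3: Compute Lagrangian.
L = 77.4997 + 3*-14.3004 = 34.5985


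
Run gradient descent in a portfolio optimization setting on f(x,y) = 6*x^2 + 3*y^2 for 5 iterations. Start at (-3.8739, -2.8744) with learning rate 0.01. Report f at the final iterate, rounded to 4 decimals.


Gradient descent on f(x,y) = 6*x^2 + 3*y^2.
Starting point: (-3.8739, -2.8744), alpha = 0.01
Step 1: grad_x = 2*6*-3.8739 = -46.4868, grad_y = 2*3*-2.8744 = -17.2464
  x_1 = -3.8739 - 0.01*-46.4868 = -3.409
  y_1 = -2.8744 - 0.01*-17.2464 = -2.7019
Step 2: grad_x = 2*6*-3.409 = -40.9084, grad_y = 2*3*-2.7019 = -16.2116
  x_2 = -3.409 - 0.01*-40.9084 = -2.9999
  y_2 = -2.7019 - 0.01*-16.2116 = -2.5398
Step 3: grad_x = 2*6*-2.9999 = -35.9994, grad_y = 2*3*-2.5398 = -15.2389
  x_3 = -2.9999 - 0.01*-35.9994 = -2.64
  y_3 = -2.5398 - 0.01*-15.2389 = -2.3874
Step 4: grad_x = 2*6*-2.64 = -31.6795, grad_y = 2*3*-2.3874 = -14.3246
  x_4 = -2.64 - 0.01*-31.6795 = -2.3232
  y_4 = -2.3874 - 0.01*-14.3246 = -2.2442
Step 5: grad_x = 2*6*-2.3232 = -27.8779, grad_y = 2*3*-2.2442 = -13.4651
  x_5 = -2.3232 - 0.01*-27.8779 = -2.0444
  y_5 = -2.2442 - 0.01*-13.4651 = -2.1095
f(-2.0444, -2.1095) = 6*(-2.0444)^2 + 3*(-2.1095)^2 = 38.4274
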